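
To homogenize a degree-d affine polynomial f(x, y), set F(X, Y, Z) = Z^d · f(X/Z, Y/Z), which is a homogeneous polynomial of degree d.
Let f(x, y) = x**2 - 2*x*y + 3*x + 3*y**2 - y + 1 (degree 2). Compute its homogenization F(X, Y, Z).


F(X, Y, Z) = X**2 - 2*X*Y + 3*X*Z + 3*Y**2 - Y*Z + Z**2

deg(f) = 2.
Substitute x = X/Z, y = Y/Z into f, then multiply by Z^2.
  monomial 1·x^2·y^0 ↦ 1·X^2·Y^0·Z^0.
  monomial -2·x^1·y^1 ↦ -2·X^1·Y^1·Z^0.
  monomial 3·x^1·y^0 ↦ 3·X^1·Y^0·Z^1.
  monomial 3·x^0·y^2 ↦ 3·X^0·Y^2·Z^0.
  monomial -1·x^0·y^1 ↦ -1·X^0·Y^1·Z^1.
  monomial 1·x^0·y^0 ↦ 1·X^0·Y^0·Z^2.
Collecting: F(X, Y, Z) = X**2 - 2*X*Y + 3*X*Z + 3*Y**2 - Y*Z + Z**2.


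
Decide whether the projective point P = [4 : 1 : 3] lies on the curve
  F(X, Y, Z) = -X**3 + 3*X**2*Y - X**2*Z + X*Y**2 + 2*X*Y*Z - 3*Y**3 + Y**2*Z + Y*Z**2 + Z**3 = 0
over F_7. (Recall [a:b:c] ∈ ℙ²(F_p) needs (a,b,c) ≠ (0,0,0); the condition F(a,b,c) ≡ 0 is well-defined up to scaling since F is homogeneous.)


F(4,1,3) ≡ 0 (mod 7); P is on the curve.

Evaluate F(4, 1, 3) term-by-term (mod 7).
  -X**3 ↦ -1·64·1·1 = -64
  3*X**2*Y ↦ 3·16·1·1 = 48
  -X**2*Z ↦ -1·16·1·3 = -48
  X*Y**2 ↦ 1·4·1·1 = 4
  2*X*Y*Z ↦ 2·4·1·3 = 24
  -3*Y**3 ↦ -3·1·1·1 = -3
  Y**2*Z ↦ 1·1·1·3 = 3
  Y*Z**2 ↦ 1·1·1·9 = 9
  Z**3 ↦ 1·1·1·27 = 27
Sum: F(4, 1, 3) = (-64) + (48) + (-48) + (4) + (24) + (-3) + (3) + (9) + (27) = 0.
Reducing mod 7: 0 ≡ 0 (mod 7).
Since F(a, b, c) ≡ 0 (mod 7), P lies on the curve.


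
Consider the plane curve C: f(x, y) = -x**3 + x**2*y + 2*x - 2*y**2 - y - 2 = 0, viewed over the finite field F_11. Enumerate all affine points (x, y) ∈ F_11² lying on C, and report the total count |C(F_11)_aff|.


Affine F_11-points: {(1, 4), (1, 7), (2, 8), (2, 10), (3, 5), (3, 10), (4, 5), (4, 8), (5, 2), (5, 10), (9, 2), (9, 5), (10, 2), (10, 9)}; count = 14.

For each of the 121 pairs (x, y) ∈ F_11², evaluate f(x, y) mod 11. Record the zeros.
  x = 0: [0↦9, 1↦6, 2↦10, 3↦10, 4↦6, 5↦9, 6↦8, 7↦3, 8↦5, 9↦3, 10↦8]  zeros at y ∈ ∅
  x = 1: [0↦10, 1↦8, 2↦2, 3↦3, 4↦0, 5↦4, 6↦4, 7↦0, 8↦3, 9↦2, 10↦8]  zeros at y ∈ {4, 7}
  x = 2: [0↦5, 1↦6, 2↦3, 3↦7, 4↦7, 5↦3, 6↦6, 7↦5, 8↦0, 9↦2, 10↦0]  zeros at y ∈ {8, 10}
  x = 3: [0↦10, 1↦5, 2↦7, 3↦5, 4↦10, 5↦0, 6↦8, 7↦1, 8↦1, 9↦8, 10↦0]  zeros at y ∈ {5, 10}
  x = 4: [0↦8, 1↦10, 2↦8, 3↦2, 4↦3, 5↦0, 6↦4, 7↦4, 8↦0, 9↦3, 10↦2]  zeros at y ∈ {5, 8}
  x = 5: [0↦4, 1↦4, 2↦0, 3↦3, 4↦2, 5↦8, 6↦10, 7↦8, 8↦2, 9↦3, 10↦0]  zeros at y ∈ {2, 10}
  x = 6: [0↦3, 1↦3, 2↦10, 3↦2, 4↦1, 5↦7, 6↦9, 7↦7, 8↦1, 9↦2, 10↦10]  zeros at y ∈ ∅
  x = 7: [0↦10, 1↦1, 2↦10, 3↦4, 4↦5, 5↦2, 6↦6, 7↦6, 8↦2, 9↦5, 10↦4]  zeros at y ∈ ∅
  x = 8: [0↦8, 1↦3, 2↦5, 3↦3, 4↦8, 5↦9, 6↦6, 7↦10, 8↦10, 9↦6, 10↦9]  zeros at y ∈ ∅
  x = 9: [0↦2, 1↦3, 2↦0, 3↦4, 4↦4, 5↦0, 6↦3, 7↦2, 8↦8, 9↦10, 10↦8]  zeros at y ∈ {2, 5}
  x = 10: [0↦8, 1↦6, 2↦0, 3↦1, 4↦9, 5↦2, 6↦2, 7↦9, 8↦1, 9↦0, 10↦6]  zeros at y ∈ {2, 9}
Collecting zeros: affine points = {(1, 4), (1, 7), (2, 8), (2, 10), (3, 5), (3, 10), (4, 5), (4, 8), (5, 2), (5, 10), (9, 2), (9, 5), (10, 2), (10, 9)}.
Total count |C(F_11)_aff| = 14.


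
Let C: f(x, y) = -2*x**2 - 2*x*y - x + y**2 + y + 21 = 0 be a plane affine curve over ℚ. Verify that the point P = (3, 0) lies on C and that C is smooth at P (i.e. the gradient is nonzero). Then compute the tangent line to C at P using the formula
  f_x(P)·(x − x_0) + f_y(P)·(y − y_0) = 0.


Tangent line at P: -13*x - 5*y + 39 = 0.

Step 1: f(3, 0) = 0, so P lies on C.
Step 2: partial derivatives
  f_x(x, y) = -4*x - 2*y - 1, f_y(x, y) = -2*x + 2*y + 1.
  f_x(P) = -13, f_y(P) = -5 (gradient nonzero, so P is smooth).
Step 3: tangent line at P: -13·(x − 3) + -5·(y − 0) = 0.
Expanding: -13*x - 5*y + 39 = 0.


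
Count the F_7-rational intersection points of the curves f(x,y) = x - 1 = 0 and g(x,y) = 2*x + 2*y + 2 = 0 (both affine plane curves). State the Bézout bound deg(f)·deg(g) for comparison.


Common zeros: {(1, 5)}; count = 1; Bézout bound = 1.

deg(f) = 1, deg(g) = 1, so Bézout bound = 1.
Scan x ∈ F_7. For each x, list the y ∈ F_7 with f(x, y) ≡ 0 and those with g(x, y) ≡ 0 (mod 7); the common zeros in that column are the intersection.
  x = 0: f ≡ 0 at y ∈ ∅; g ≡ 0 at y ∈ {6}; common: ∅.
  x = 1: f ≡ 0 at y ∈ {0, 1, 2, 3, 4, 5, 6}; g ≡ 0 at y ∈ {5}; common: {5}.
  x = 2: f ≡ 0 at y ∈ ∅; g ≡ 0 at y ∈ {4}; common: ∅.
  x = 3: f ≡ 0 at y ∈ ∅; g ≡ 0 at y ∈ {3}; common: ∅.
  x = 4: f ≡ 0 at y ∈ ∅; g ≡ 0 at y ∈ {2}; common: ∅.
  x = 5: f ≡ 0 at y ∈ ∅; g ≡ 0 at y ∈ {1}; common: ∅.
  x = 6: f ≡ 0 at y ∈ ∅; g ≡ 0 at y ∈ {0}; common: ∅.
Collecting: common zeros = {(1, 5)}, so the count is 1.
Comparison with the Bézout bound: 1 ≤ 1 = deg(f)·deg(g), as expected for curves with no common component (the bound is attained).


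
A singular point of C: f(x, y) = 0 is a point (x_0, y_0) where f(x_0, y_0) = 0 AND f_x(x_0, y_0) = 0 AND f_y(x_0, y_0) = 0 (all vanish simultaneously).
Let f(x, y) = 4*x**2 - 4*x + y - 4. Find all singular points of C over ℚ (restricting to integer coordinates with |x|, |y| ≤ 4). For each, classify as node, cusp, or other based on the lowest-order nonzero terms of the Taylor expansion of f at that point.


No singular points in the scanned grid; C is smooth there.

Compute partial derivatives:
  f_x = 8*x - 4.
  f_y = 1.
f_y = 1 is a nonzero constant, so f_y never vanishes: no point (x, y) can satisfy f = f_x = f_y = 0. In particular no (x, y) ∈ {−4, ..., 4}² is singular; the curve is smooth.


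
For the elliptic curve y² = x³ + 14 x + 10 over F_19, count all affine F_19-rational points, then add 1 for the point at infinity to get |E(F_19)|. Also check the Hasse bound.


Affine points = {(1, 5), (1, 14), (4, 4), (4, 15), (6, 5), (6, 14), (8, 8), (8, 11), (12, 5), (12, 14), (14, 9), (14, 10), (15, 2), (15, 17), (16, 6), (16, 13)}; affine count = 16; |E(F_19)| = 17.

Discriminant check: Δ ∝ 4a³ + 27b² = 4·14³ + 27·10² = 4·2744 + 27·100 ≡ 15 (mod 19). Nonzero ⇒ E is nonsingular.
For each x ∈ F_19, compute rhs = x³ + 14·x + 10 mod 19, then count y ∈ F_19 with y² ≡ rhs.
  x = 0: rhs = 10, matching y values: none (0 points).
  x = 1: rhs = 6, matching y values: 5, 14 (2 points).
  x = 2: rhs = 8, matching y values: none (0 points).
  x = 3: rhs = 3, matching y values: none (0 points).
  x = 4: rhs = 16, matching y values: 4, 15 (2 points).
  x = 5: rhs = 15, matching y values: none (0 points).
  x = 6: rhs = 6, matching y values: 5, 14 (2 points).
  x = 7: rhs = 14, matching y values: none (0 points).
  x = 8: rhs = 7, matching y values: 8, 11 (2 points).
  x = 9: rhs = 10, matching y values: none (0 points).
  x = 10: rhs = 10, matching y values: none (0 points).
  x = 11: rhs = 13, matching y values: none (0 points).
  x = 12: rhs = 6, matching y values: 5, 14 (2 points).
  x = 13: rhs = 14, matching y values: none (0 points).
  x = 14: rhs = 5, matching y values: 9, 10 (2 points).
  x = 15: rhs = 4, matching y values: 2, 17 (2 points).
  x = 16: rhs = 17, matching y values: 6, 13 (2 points).
  x = 17: rhs = 12, matching y values: none (0 points).
  x = 18: rhs = 14, matching y values: none (0 points).
Total affine count: 16.
Full point count |E(F_19)| = 16 + 1 = 17.
Hasse bound: |17 − (19+1)| = |-3| = 3 ≤ 2√19 ≈ 8.7178 ✓.


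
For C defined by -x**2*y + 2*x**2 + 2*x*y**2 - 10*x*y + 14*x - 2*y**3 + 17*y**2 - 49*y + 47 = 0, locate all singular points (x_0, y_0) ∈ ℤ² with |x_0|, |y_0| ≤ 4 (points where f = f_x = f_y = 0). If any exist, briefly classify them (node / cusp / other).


Singular points: {(1, 3)}; classification: node.

Compute partial derivatives:
  f_x = -2*x*y + 4*x + 2*y**2 - 10*y + 14.
  f_y = -x**2 + 4*x*y - 10*x - 6*y**2 + 34*y - 49.
Scan x_0 ∈ {−4, ..., 4}. For each x_0, f_y(x_0, y) is a polynomial in y; find its integer roots y ∈ {−4, ..., 4}, then test f_x and f at those candidates.
  x = -4: f_y(-4, y) = -6*y**2 + 18*y - 25; no integer root y with |y| ≤ 4.
  x = -3: f_y(-3, y) = -6*y**2 + 22*y - 28; no integer root y with |y| ≤ 4.
  x = -2: f_y(-2, y) = -6*y**2 + 26*y - 33; no integer root y with |y| ≤ 4.
  x = -1: f_y(-1, y) = -6*y**2 + 30*y - 40; no integer root y with |y| ≤ 4.
  x = 0: f_y(0, y) = -6*y**2 + 34*y - 49; no integer root y with |y| ≤ 4.
  x = 1: f_y(1, y) = -6*y**2 + 38*y - 60; vanishes at y ∈ {3}. (1, 3): f_x = 0, f = 0 — SINGULAR.
  x = 2: f_y(2, y) = -6*y**2 + 42*y - 73; no integer root y with |y| ≤ 4.
  x = 3: f_y(3, y) = -6*y**2 + 46*y - 88; vanishes at y ∈ {4}. (3, 4): f_x = -6 ≠ 0.
  x = 4: f_y(4, y) = -6*y**2 + 50*y - 105; no integer root y with |y| ≤ 4.
Only singular point on the grid: (1, 3).
Classify: substitute x = 1 + u, y = 3 + v and expand: f = -u**2*v - u**2 + 2*u*v**2 - 2*v**3 + v**2.
No constant or linear terms (consistent with a singular point). Quadratic part: -u**2 + v**2. Cubic part: -u**2*v + 2*u*v**2 - 2*v**3.
The quadratic part v**2 - u**2 = (v − u)(v + u) splits into two distinct linear factors, so there are two distinct tangent lines y − 3 = ±(x − 1) — this is a node (ordinary double point).
Classification: node.


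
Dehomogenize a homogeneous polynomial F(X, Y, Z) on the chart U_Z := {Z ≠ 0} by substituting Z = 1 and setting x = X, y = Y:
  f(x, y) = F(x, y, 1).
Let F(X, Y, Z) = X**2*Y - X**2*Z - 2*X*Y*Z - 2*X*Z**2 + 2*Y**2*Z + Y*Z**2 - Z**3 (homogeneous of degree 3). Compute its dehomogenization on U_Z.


f(x, y) = x**2*y - x**2 - 2*x*y - 2*x + 2*y**2 + y - 1

On U_Z we set Z = 1. Each monomial c·X^i·Y^j·Z^k in F becomes c·x^i·y^j·1^k = c·x^i·y^j.
Substituting Z = 1: F(X, Y, 1) = x**2*y - x**2 - 2*x*y - 2*x + 2*y**2 + y - 1.
Note: deg(f) ≤ deg(F) = 3; strict inequality happens when F is divisible by Z (lost terms).


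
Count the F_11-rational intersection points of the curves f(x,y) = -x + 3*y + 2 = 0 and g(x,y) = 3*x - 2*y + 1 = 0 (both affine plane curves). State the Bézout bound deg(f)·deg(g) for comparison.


Common zeros: {(10, 10)}; count = 1; Bézout bound = 1.

deg(f) = 1, deg(g) = 1, so Bézout bound = 1.
Scan x ∈ F_11. For each x, list the y ∈ F_11 with f(x, y) ≡ 0 and those with g(x, y) ≡ 0 (mod 11); the common zeros in that column are the intersection.
  x = 0: f ≡ 0 at y ∈ {3}; g ≡ 0 at y ∈ {6}; common: ∅.
  x = 1: f ≡ 0 at y ∈ {7}; g ≡ 0 at y ∈ {2}; common: ∅.
  x = 2: f ≡ 0 at y ∈ {0}; g ≡ 0 at y ∈ {9}; common: ∅.
  x = 3: f ≡ 0 at y ∈ {4}; g ≡ 0 at y ∈ {5}; common: ∅.
  x = 4: f ≡ 0 at y ∈ {8}; g ≡ 0 at y ∈ {1}; common: ∅.
  x = 5: f ≡ 0 at y ∈ {1}; g ≡ 0 at y ∈ {8}; common: ∅.
  x = 6: f ≡ 0 at y ∈ {5}; g ≡ 0 at y ∈ {4}; common: ∅.
  x = 7: f ≡ 0 at y ∈ {9}; g ≡ 0 at y ∈ {0}; common: ∅.
  x = 8: f ≡ 0 at y ∈ {2}; g ≡ 0 at y ∈ {7}; common: ∅.
  x = 9: f ≡ 0 at y ∈ {6}; g ≡ 0 at y ∈ {3}; common: ∅.
  x = 10: f ≡ 0 at y ∈ {10}; g ≡ 0 at y ∈ {10}; common: {10}.
Collecting: common zeros = {(10, 10)}, so the count is 1.
Comparison with the Bézout bound: 1 ≤ 1 = deg(f)·deg(g), as expected for curves with no common component (the bound is attained).


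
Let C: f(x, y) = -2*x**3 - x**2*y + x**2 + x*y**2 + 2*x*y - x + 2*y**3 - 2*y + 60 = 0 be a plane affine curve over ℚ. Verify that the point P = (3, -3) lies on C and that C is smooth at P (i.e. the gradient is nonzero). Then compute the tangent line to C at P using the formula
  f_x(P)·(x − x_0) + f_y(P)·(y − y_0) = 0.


Tangent line at P: -28*x + 31*y + 177 = 0.

Step 1: f(3, -3) = 0, so P lies on C.
Step 2: partial derivatives
  f_x(x, y) = -6*x**2 - 2*x*y + 2*x + y**2 + 2*y - 1, f_y(x, y) = -x**2 + 2*x*y + 2*x + 6*y**2 - 2.
  f_x(P) = -28, f_y(P) = 31 (gradient nonzero, so P is smooth).
Step 3: tangent line at P: -28·(x − 3) + 31·(y − -3) = 0.
Expanding: -28*x + 31*y + 177 = 0.


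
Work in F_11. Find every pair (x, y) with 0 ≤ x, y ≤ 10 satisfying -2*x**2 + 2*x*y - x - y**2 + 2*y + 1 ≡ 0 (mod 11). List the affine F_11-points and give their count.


Affine F_11-points: {(2, 3), (4, 4), (4, 6), (5, 4), (5, 8), (6, 0), (6, 3), (7, 6), (7, 10), (8, 8), (8, 10), (10, 0)}; count = 12.

For each of the 121 pairs (x, y) ∈ F_11², evaluate f(x, y) mod 11. Record the zeros.
  x = 0: [0↦1, 1↦2, 2↦1, 3↦9, 4↦4, 5↦8, 6↦10, 7↦10, 8↦8, 9↦4, 10↦9]  zeros at y ∈ ∅
  x = 1: [0↦9, 1↦1, 2↦2, 3↦1, 4↦9, 5↦4, 6↦8, 7↦10, 8↦10, 9↦8, 10↦4]  zeros at y ∈ ∅
  x = 2: [0↦2, 1↦7, 2↦10, 3↦0, 4↦10, 5↦7, 6↦2, 7↦6, 8↦8, 9↦8, 10↦6]  zeros at y ∈ {3}
  x = 3: [0↦2, 1↦9, 2↦3, 3↦6, 4↦7, 5↦6, 6↦3, 7↦9, 8↦2, 9↦4, 10↦4]  zeros at y ∈ ∅
  x = 4: [0↦9, 1↦7, 2↦3, 3↦8, 4↦0, 5↦1, 6↦0, 7↦8, 8↦3, 9↦7, 10↦9]  zeros at y ∈ {4, 6}
  x = 5: [0↦1, 1↦1, 2↦10, 3↦6, 4↦0, 5↦3, 6↦4, 7↦3, 8↦0, 9↦6, 10↦10]  zeros at y ∈ {4, 8}
  x = 6: [0↦0, 1↦2, 2↦2, 3↦0, 4↦7, 5↦1, 6↦4, 7↦5, 8↦4, 9↦1, 10↦7]  zeros at y ∈ {0, 3}
  x = 7: [0↦6, 1↦10, 2↦1, 3↦1, 4↦10, 5↦6, 6↦0, 7↦3, 8↦4, 9↦3, 10↦0]  zeros at y ∈ {6, 10}
  x = 8: [0↦8, 1↦3, 2↦7, 3↦9, 4↦9, 5↦7, 6↦3, 7↦8, 8↦0, 9↦1, 10↦0]  zeros at y ∈ {8, 10}
  x = 9: [0↦6, 1↦3, 2↦9, 3↦2, 4↦4, 5↦4, 6↦2, 7↦9, 8↦3, 9↦6, 10↦7]  zeros at y ∈ ∅
  x = 10: [0↦0, 1↦10, 2↦7, 3↦2, 4↦6, 5↦8, 6↦8, 7↦6, 8↦2, 9↦7, 10↦10]  zeros at y ∈ {0}
Collecting zeros: affine points = {(2, 3), (4, 4), (4, 6), (5, 4), (5, 8), (6, 0), (6, 3), (7, 6), (7, 10), (8, 8), (8, 10), (10, 0)}.
Total count |C(F_11)_aff| = 12.


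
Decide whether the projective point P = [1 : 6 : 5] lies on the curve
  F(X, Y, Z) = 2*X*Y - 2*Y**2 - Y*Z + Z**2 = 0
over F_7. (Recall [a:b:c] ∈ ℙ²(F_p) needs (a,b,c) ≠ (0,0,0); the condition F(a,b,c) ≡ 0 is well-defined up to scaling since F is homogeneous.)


F(1,6,5) ≡ 5 (mod 7); P is NOT on the curve.

Evaluate F(1, 6, 5) term-by-term (mod 7).
  2*X*Y ↦ 2·1·6·1 = 12
  -2*Y**2 ↦ -2·1·36·1 = -72
  -Y*Z ↦ -1·1·6·5 = -30
  Z**2 ↦ 1·1·1·25 = 25
Sum: F(1, 6, 5) = (12) + (-72) + (-30) + (25) = -65.
Reducing mod 7: -65 ≡ 5 (mod 7).
Since F(a, b, c) ≡ 5 ≠ 0 (mod 7), P does NOT lie on the curve.


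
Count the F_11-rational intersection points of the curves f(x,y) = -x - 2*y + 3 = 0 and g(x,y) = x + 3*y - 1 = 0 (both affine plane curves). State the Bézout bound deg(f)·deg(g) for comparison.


Common zeros: {(7, 9)}; count = 1; Bézout bound = 1.

deg(f) = 1, deg(g) = 1, so Bézout bound = 1.
Scan x ∈ F_11. For each x, list the y ∈ F_11 with f(x, y) ≡ 0 and those with g(x, y) ≡ 0 (mod 11); the common zeros in that column are the intersection.
  x = 0: f ≡ 0 at y ∈ {7}; g ≡ 0 at y ∈ {4}; common: ∅.
  x = 1: f ≡ 0 at y ∈ {1}; g ≡ 0 at y ∈ {0}; common: ∅.
  x = 2: f ≡ 0 at y ∈ {6}; g ≡ 0 at y ∈ {7}; common: ∅.
  x = 3: f ≡ 0 at y ∈ {0}; g ≡ 0 at y ∈ {3}; common: ∅.
  x = 4: f ≡ 0 at y ∈ {5}; g ≡ 0 at y ∈ {10}; common: ∅.
  x = 5: f ≡ 0 at y ∈ {10}; g ≡ 0 at y ∈ {6}; common: ∅.
  x = 6: f ≡ 0 at y ∈ {4}; g ≡ 0 at y ∈ {2}; common: ∅.
  x = 7: f ≡ 0 at y ∈ {9}; g ≡ 0 at y ∈ {9}; common: {9}.
  x = 8: f ≡ 0 at y ∈ {3}; g ≡ 0 at y ∈ {5}; common: ∅.
  x = 9: f ≡ 0 at y ∈ {8}; g ≡ 0 at y ∈ {1}; common: ∅.
  x = 10: f ≡ 0 at y ∈ {2}; g ≡ 0 at y ∈ {8}; common: ∅.
Collecting: common zeros = {(7, 9)}, so the count is 1.
Comparison with the Bézout bound: 1 ≤ 1 = deg(f)·deg(g), as expected for curves with no common component (the bound is attained).


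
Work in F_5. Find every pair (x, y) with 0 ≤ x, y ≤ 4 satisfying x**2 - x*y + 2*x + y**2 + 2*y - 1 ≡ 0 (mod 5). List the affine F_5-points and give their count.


Affine F_5-points: {(3, 3)}; count = 1.

For each of the 25 pairs (x, y) ∈ F_5², evaluate f(x, y) mod 5. Record the zeros.
  x = 0: [0↦4, 1↦2, 2↦2, 3↦4, 4↦3]  zeros at y ∈ ∅
  x = 1: [0↦2, 1↦4, 2↦3, 3↦4, 4↦2]  zeros at y ∈ ∅
  x = 2: [0↦2, 1↦3, 2↦1, 3↦1, 4↦3]  zeros at y ∈ ∅
  x = 3: [0↦4, 1↦4, 2↦1, 3↦0, 4↦1]  zeros at y ∈ {3}
  x = 4: [0↦3, 1↦2, 2↦3, 3↦1, 4↦1]  zeros at y ∈ ∅
Collecting zeros: affine points = {(3, 3)}.
Total count |C(F_5)_aff| = 1.


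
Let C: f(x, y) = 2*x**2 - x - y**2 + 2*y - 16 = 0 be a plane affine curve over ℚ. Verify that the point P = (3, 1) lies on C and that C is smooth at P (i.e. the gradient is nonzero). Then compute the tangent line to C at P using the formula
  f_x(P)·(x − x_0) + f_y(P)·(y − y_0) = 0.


Tangent line at P: 11*x - 33 = 0.

Step 1: f(3, 1) = 0, so P lies on C.
Step 2: partial derivatives
  f_x(x, y) = 4*x - 1, f_y(x, y) = 2 - 2*y.
  f_x(P) = 11, f_y(P) = 0 (gradient nonzero, so P is smooth).
Step 3: tangent line at P: 11·(x − 3) + 0·(y − 1) = 0.
Expanding: 11*x - 33 = 0.


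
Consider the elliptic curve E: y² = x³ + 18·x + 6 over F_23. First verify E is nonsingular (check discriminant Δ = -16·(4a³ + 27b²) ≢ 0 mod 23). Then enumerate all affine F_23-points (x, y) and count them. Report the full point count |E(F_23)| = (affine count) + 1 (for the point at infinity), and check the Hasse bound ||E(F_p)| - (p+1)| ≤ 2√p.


Affine points = {(0, 11), (0, 12), (1, 5), (1, 18), (2, 2), (2, 21), (3, 8), (3, 15), (4, 2), (4, 21), (6, 10), (6, 13), (8, 8), (8, 15), (9, 0), (10, 6), (10, 17), (12, 8), (12, 15), (14, 9), (14, 14), (17, 2), (17, 21), (19, 10), (19, 13), (21, 10), (21, 13)}; affine count = 27; |E(F_23)| = 28.

Discriminant check: Δ ∝ 4a³ + 27b² = 4·18³ + 27·6² = 4·5832 + 27·36 ≡ 12 (mod 23). Nonzero ⇒ E is nonsingular.
For each x ∈ F_23, compute rhs = x³ + 18·x + 6 mod 23, then count y ∈ F_23 with y² ≡ rhs.
  x = 0: rhs = 6, matching y values: 11, 12 (2 points).
  x = 1: rhs = 2, matching y values: 5, 18 (2 points).
  x = 2: rhs = 4, matching y values: 2, 21 (2 points).
  x = 3: rhs = 18, matching y values: 8, 15 (2 points).
  x = 4: rhs = 4, matching y values: 2, 21 (2 points).
  x = 5: rhs = 14, matching y values: none (0 points).
  x = 6: rhs = 8, matching y values: 10, 13 (2 points).
  x = 7: rhs = 15, matching y values: none (0 points).
  x = 8: rhs = 18, matching y values: 8, 15 (2 points).
  x = 9: rhs = 0, matching y values: 0 (1 points).
  x = 10: rhs = 13, matching y values: 6, 17 (2 points).
  x = 11: rhs = 17, matching y values: none (0 points).
  x = 12: rhs = 18, matching y values: 8, 15 (2 points).
  x = 13: rhs = 22, matching y values: none (0 points).
  x = 14: rhs = 12, matching y values: 9, 14 (2 points).
  x = 15: rhs = 17, matching y values: none (0 points).
  x = 16: rhs = 20, matching y values: none (0 points).
  x = 17: rhs = 4, matching y values: 2, 21 (2 points).
  x = 18: rhs = 21, matching y values: none (0 points).
  x = 19: rhs = 8, matching y values: 10, 13 (2 points).
  x = 20: rhs = 17, matching y values: none (0 points).
  x = 21: rhs = 8, matching y values: 10, 13 (2 points).
  x = 22: rhs = 10, matching y values: none (0 points).
Total affine count: 27.
Full point count |E(F_23)| = 27 + 1 = 28.
Hasse bound: |28 − (23+1)| = |4| = 4 ≤ 2√23 ≈ 9.5917 ✓.


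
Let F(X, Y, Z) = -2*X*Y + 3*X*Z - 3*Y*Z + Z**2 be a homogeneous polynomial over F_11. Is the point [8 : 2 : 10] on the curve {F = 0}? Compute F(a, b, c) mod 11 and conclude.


F(8,2,10) ≡ 6 (mod 11); P is NOT on the curve.

Evaluate F(8, 2, 10) term-by-term (mod 11).
  -2*X*Y ↦ -2·8·2·1 = -32
  3*X*Z ↦ 3·8·1·10 = 240
  -3*Y*Z ↦ -3·1·2·10 = -60
  Z**2 ↦ 1·1·1·100 = 100
Sum: F(8, 2, 10) = (-32) + (240) + (-60) + (100) = 248.
Reducing mod 11: 248 ≡ 6 (mod 11).
Since F(a, b, c) ≡ 6 ≠ 0 (mod 11), P does NOT lie on the curve.


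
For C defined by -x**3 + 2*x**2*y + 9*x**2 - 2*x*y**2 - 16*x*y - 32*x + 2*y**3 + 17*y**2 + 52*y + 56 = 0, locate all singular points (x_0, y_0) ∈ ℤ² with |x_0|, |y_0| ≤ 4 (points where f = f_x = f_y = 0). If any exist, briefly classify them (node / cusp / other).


Singular points: {(2, -2)}; classification: node.

Compute partial derivatives:
  f_x = -3*x**2 + 4*x*y + 18*x - 2*y**2 - 16*y - 32.
  f_y = 2*x**2 - 4*x*y - 16*x + 6*y**2 + 34*y + 52.
Scan x_0 ∈ {−4, ..., 4}. For each x_0, f_y(x_0, y) is a polynomial in y; find its integer roots y ∈ {−4, ..., 4}, then test f_x and f at those candidates.
  x = -4: f_y(-4, y) = 6*y**2 + 50*y + 148; no integer root y with |y| ≤ 4.
  x = -3: f_y(-3, y) = 6*y**2 + 46*y + 118; no integer root y with |y| ≤ 4.
  x = -2: f_y(-2, y) = 6*y**2 + 42*y + 92; no integer root y with |y| ≤ 4.
  x = -1: f_y(-1, y) = 6*y**2 + 38*y + 70; no integer root y with |y| ≤ 4.
  x = 0: f_y(0, y) = 6*y**2 + 34*y + 52; no integer root y with |y| ≤ 4.
  x = 1: f_y(1, y) = 6*y**2 + 30*y + 38; no integer root y with |y| ≤ 4.
  x = 2: f_y(2, y) = 6*y**2 + 26*y + 28; vanishes at y ∈ {-2}. (2, -2): f_x = 0, f = 0 — SINGULAR.
  x = 3: f_y(3, y) = 6*y**2 + 22*y + 22; no integer root y with |y| ≤ 4.
  x = 4: f_y(4, y) = 6*y**2 + 18*y + 20; no integer root y with |y| ≤ 4.
Only singular point on the grid: (2, -2).
Classify: substitute x = 2 + u, y = -2 + v and expand: f = -u**3 + 2*u**2*v - u**2 - 2*u*v**2 + 2*v**3 + v**2.
No constant or linear terms (consistent with a singular point). Quadratic part: -u**2 + v**2. Cubic part: -u**3 + 2*u**2*v - 2*u*v**2 + 2*v**3.
The quadratic part v**2 - u**2 = (v − u)(v + u) splits into two distinct linear factors, so there are two distinct tangent lines y − -2 = ±(x − 2) — this is a node (ordinary double point).
Classification: node.


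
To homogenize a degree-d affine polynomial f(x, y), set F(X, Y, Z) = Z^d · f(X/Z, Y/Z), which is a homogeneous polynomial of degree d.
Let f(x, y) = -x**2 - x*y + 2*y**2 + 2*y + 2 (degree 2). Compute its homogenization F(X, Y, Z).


F(X, Y, Z) = -X**2 - X*Y + 2*Y**2 + 2*Y*Z + 2*Z**2

deg(f) = 2.
Substitute x = X/Z, y = Y/Z into f, then multiply by Z^2.
  monomial -1·x^2·y^0 ↦ -1·X^2·Y^0·Z^0.
  monomial -1·x^1·y^1 ↦ -1·X^1·Y^1·Z^0.
  monomial 2·x^0·y^2 ↦ 2·X^0·Y^2·Z^0.
  monomial 2·x^0·y^1 ↦ 2·X^0·Y^1·Z^1.
  monomial 2·x^0·y^0 ↦ 2·X^0·Y^0·Z^2.
Collecting: F(X, Y, Z) = -X**2 - X*Y + 2*Y**2 + 2*Y*Z + 2*Z**2.


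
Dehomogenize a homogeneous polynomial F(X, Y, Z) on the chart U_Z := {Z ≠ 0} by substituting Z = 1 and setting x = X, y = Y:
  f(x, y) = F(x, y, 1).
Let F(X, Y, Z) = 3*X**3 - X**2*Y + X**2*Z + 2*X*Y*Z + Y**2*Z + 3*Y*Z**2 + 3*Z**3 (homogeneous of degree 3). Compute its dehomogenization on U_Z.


f(x, y) = 3*x**3 - x**2*y + x**2 + 2*x*y + y**2 + 3*y + 3

On U_Z we set Z = 1. Each monomial c·X^i·Y^j·Z^k in F becomes c·x^i·y^j·1^k = c·x^i·y^j.
Substituting Z = 1: F(X, Y, 1) = 3*x**3 - x**2*y + x**2 + 2*x*y + y**2 + 3*y + 3.
Note: deg(f) ≤ deg(F) = 3; strict inequality happens when F is divisible by Z (lost terms).


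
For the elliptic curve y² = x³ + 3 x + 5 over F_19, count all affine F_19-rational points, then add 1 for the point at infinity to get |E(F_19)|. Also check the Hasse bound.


Affine points = {(0, 9), (0, 10), (1, 3), (1, 16), (2, 0), (4, 9), (4, 10), (6, 7), (6, 12), (8, 3), (8, 16), (9, 1), (9, 18), (10, 3), (10, 16), (11, 1), (11, 18), (14, 6), (14, 13), (15, 9), (15, 10), (16, 8), (16, 11), (18, 1), (18, 18)}; affine count = 25; |E(F_19)| = 26.

Discriminant check: Δ ∝ 4a³ + 27b² = 4·3³ + 27·5² = 4·27 + 27·25 ≡ 4 (mod 19). Nonzero ⇒ E is nonsingular.
For each x ∈ F_19, compute rhs = x³ + 3·x + 5 mod 19, then count y ∈ F_19 with y² ≡ rhs.
  x = 0: rhs = 5, matching y values: 9, 10 (2 points).
  x = 1: rhs = 9, matching y values: 3, 16 (2 points).
  x = 2: rhs = 0, matching y values: 0 (1 points).
  x = 3: rhs = 3, matching y values: none (0 points).
  x = 4: rhs = 5, matching y values: 9, 10 (2 points).
  x = 5: rhs = 12, matching y values: none (0 points).
  x = 6: rhs = 11, matching y values: 7, 12 (2 points).
  x = 7: rhs = 8, matching y values: none (0 points).
  x = 8: rhs = 9, matching y values: 3, 16 (2 points).
  x = 9: rhs = 1, matching y values: 1, 18 (2 points).
  x = 10: rhs = 9, matching y values: 3, 16 (2 points).
  x = 11: rhs = 1, matching y values: 1, 18 (2 points).
  x = 12: rhs = 2, matching y values: none (0 points).
  x = 13: rhs = 18, matching y values: none (0 points).
  x = 14: rhs = 17, matching y values: 6, 13 (2 points).
  x = 15: rhs = 5, matching y values: 9, 10 (2 points).
  x = 16: rhs = 7, matching y values: 8, 11 (2 points).
  x = 17: rhs = 10, matching y values: none (0 points).
  x = 18: rhs = 1, matching y values: 1, 18 (2 points).
Total affine count: 25.
Full point count |E(F_19)| = 25 + 1 = 26.
Hasse bound: |26 − (19+1)| = |6| = 6 ≤ 2√19 ≈ 8.7178 ✓.


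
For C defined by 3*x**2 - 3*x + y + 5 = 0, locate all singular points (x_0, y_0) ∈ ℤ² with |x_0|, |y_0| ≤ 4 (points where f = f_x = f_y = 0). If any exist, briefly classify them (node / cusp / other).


No singular points in the scanned grid; C is smooth there.

Compute partial derivatives:
  f_x = 6*x - 3.
  f_y = 1.
f_y = 1 is a nonzero constant, so f_y never vanishes: no point (x, y) can satisfy f = f_x = f_y = 0. In particular no (x, y) ∈ {−4, ..., 4}² is singular; the curve is smooth.


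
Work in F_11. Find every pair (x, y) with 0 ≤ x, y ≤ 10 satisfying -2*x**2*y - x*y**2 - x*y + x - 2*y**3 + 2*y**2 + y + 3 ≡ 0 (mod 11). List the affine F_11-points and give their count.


Affine F_11-points: {(1, 5), (3, 7), (6, 5), (8, 0), (8, 1), (8, 7)}; count = 6.

For each of the 121 pairs (x, y) ∈ F_11², evaluate f(x, y) mod 11. Record the zeros.
  x = 0: [0↦3, 1↦4, 2↦8, 3↦3, 4↦10, 5↦6, 6↦1, 7↦5, 8↦6, 9↦3, 10↦6]  zeros at y ∈ ∅
  x = 1: [0↦4, 1↦1, 2↦10, 3↦8, 4↦5, 5↦0, 6↦3, 7↦2, 8↦7, 9↦6, 10↦9]  zeros at y ∈ {5}
  x = 2: [0↦5, 1↦5, 2↦4, 3↦1, 4↦6, 5↦7, 6↦3, 7↦4, 8↦9, 9↦6, 10↦5]  zeros at y ∈ ∅
  x = 3: [0↦6, 1↦5, 2↦1, 3↦4, 4↦2, 5↦5, 6↦1, 7↦0, 8↦1, 9↦3, 10↦5]  zeros at y ∈ {7}
  x = 4: [0↦7, 1↦1, 2↦1, 3↦6, 4↦4, 5↦5, 6↦8, 7↦1, 8↦5, 9↦8, 10↦9]  zeros at y ∈ ∅
  x = 5: [0↦8, 1↦4, 2↦4, 3↦7, 4↦1, 5↦7, 6↦2, 7↦7, 8↦10, 9↦10, 10↦6]  zeros at y ∈ ∅
  x = 6: [0↦9, 1↦3, 2↦10, 3↦7, 4↦4, 5↦0, 6↦5, 7↦7, 8↦5, 9↦9, 10↦7]  zeros at y ∈ {5}
  x = 7: [0↦10, 1↦9, 2↦8, 3↦6, 4↦2, 5↦6, 6↦6, 7↦1, 8↦1, 9↦5, 10↦1]  zeros at y ∈ ∅
  x = 8: [0↦0, 1↦0, 2↦9, 3↦4, 4↦6, 5↦3, 6↦5, 7↦0, 8↦9, 9↦9, 10↦10]  zeros at y ∈ {0, 1, 7}
  x = 9: [0↦1, 1↦9, 2↦2, 3↦1, 4↦5, 5↦2, 6↦2, 7↦4, 8↦7, 9↦10, 10↦1]  zeros at y ∈ ∅
  x = 10: [0↦2, 1↦3, 2↦9, 3↦8, 4↦10, 5↦3, 6↦8, 7↦2, 8↦6, 9↦8, 10↦7]  zeros at y ∈ ∅
Collecting zeros: affine points = {(1, 5), (3, 7), (6, 5), (8, 0), (8, 1), (8, 7)}.
Total count |C(F_11)_aff| = 6.


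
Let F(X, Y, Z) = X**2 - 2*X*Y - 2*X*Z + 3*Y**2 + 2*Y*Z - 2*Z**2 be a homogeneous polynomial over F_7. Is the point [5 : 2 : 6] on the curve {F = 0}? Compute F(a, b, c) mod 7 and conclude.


F(5,2,6) ≡ 0 (mod 7); P is on the curve.

Evaluate F(5, 2, 6) term-by-term (mod 7).
  X**2 ↦ 1·25·1·1 = 25
  -2*X*Y ↦ -2·5·2·1 = -20
  -2*X*Z ↦ -2·5·1·6 = -60
  3*Y**2 ↦ 3·1·4·1 = 12
  2*Y*Z ↦ 2·1·2·6 = 24
  -2*Z**2 ↦ -2·1·1·36 = -72
Sum: F(5, 2, 6) = (25) + (-20) + (-60) + (12) + (24) + (-72) = -91.
Reducing mod 7: -91 ≡ 0 (mod 7).
Since F(a, b, c) ≡ 0 (mod 7), P lies on the curve.


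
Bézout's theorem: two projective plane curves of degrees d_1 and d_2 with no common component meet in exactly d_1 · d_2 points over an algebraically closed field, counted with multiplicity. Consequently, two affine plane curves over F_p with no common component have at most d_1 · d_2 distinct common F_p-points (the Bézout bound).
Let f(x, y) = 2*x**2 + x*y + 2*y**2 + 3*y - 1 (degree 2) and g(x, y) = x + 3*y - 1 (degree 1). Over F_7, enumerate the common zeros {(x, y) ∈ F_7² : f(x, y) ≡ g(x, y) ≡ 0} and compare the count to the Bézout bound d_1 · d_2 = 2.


Common zeros: ∅; count = 0; Bézout bound = 2.

deg(f) = 2, deg(g) = 1, so Bézout bound = 2.
Scan x ∈ F_7. For each x, list the y ∈ F_7 with f(x, y) ≡ 0 and those with g(x, y) ≡ 0 (mod 7); the common zeros in that column are the intersection.
  x = 0: f ≡ 0 at y ∈ ∅; g ≡ 0 at y ∈ {5}; common: ∅.
  x = 1: f ≡ 0 at y ∈ {1, 4}; g ≡ 0 at y ∈ {0}; common: ∅.
  x = 2: f ≡ 0 at y ∈ {0, 1}; g ≡ 0 at y ∈ {2}; common: ∅.
  x = 3: f ≡ 0 at y ∈ ∅; g ≡ 0 at y ∈ {4}; common: ∅.
  x = 4: f ≡ 0 at y ∈ {3, 4}; g ≡ 0 at y ∈ {6}; common: ∅.
  x = 5: f ≡ 0 at y ∈ {0, 3}; g ≡ 0 at y ∈ {1}; common: ∅.
  x = 6: f ≡ 0 at y ∈ ∅; g ≡ 0 at y ∈ {3}; common: ∅.
Collecting: common zeros = ∅, so the count is 0.
Comparison with the Bézout bound: 0 ≤ 2 = deg(f)·deg(g), as expected for curves with no common component (the affine F_7-count falls short of the bound because intersections may lie at infinity, over extension fields, or carry multiplicity).


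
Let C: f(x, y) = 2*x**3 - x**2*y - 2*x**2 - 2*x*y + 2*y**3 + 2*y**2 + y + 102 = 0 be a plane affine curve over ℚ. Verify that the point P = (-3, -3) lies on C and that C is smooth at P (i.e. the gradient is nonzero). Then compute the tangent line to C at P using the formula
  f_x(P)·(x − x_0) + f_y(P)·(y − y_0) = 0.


Tangent line at P: 54*x + 40*y + 282 = 0.

Step 1: f(-3, -3) = 0, so P lies on C.
Step 2: partial derivatives
  f_x(x, y) = 6*x**2 - 2*x*y - 4*x - 2*y, f_y(x, y) = -x**2 - 2*x + 6*y**2 + 4*y + 1.
  f_x(P) = 54, f_y(P) = 40 (gradient nonzero, so P is smooth).
Step 3: tangent line at P: 54·(x − -3) + 40·(y − -3) = 0.
Expanding: 54*x + 40*y + 282 = 0.


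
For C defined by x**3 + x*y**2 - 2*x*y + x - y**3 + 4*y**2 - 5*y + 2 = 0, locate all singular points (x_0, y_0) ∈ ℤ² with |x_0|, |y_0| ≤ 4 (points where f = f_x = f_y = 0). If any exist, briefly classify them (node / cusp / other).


Singular points: {(0, 1)}; classification: cusp.

Compute partial derivatives:
  f_x = 3*x**2 + y**2 - 2*y + 1.
  f_y = 2*x*y - 2*x - 3*y**2 + 8*y - 5.
Scan x_0 ∈ {−4, ..., 4}. For each x_0, f_y(x_0, y) is a polynomial in y; find its integer roots y ∈ {−4, ..., 4}, then test f_x and f at those candidates.
  x = -4: f_y(-4, y) = 3 - 3*y**2; vanishes at y ∈ {-1, 1}. (-4, -1): f_x = 52 ≠ 0; (-4, 1): f_x = 48 ≠ 0.
  x = -3: f_y(-3, y) = -3*y**2 + 2*y + 1; vanishes at y ∈ {1}. (-3, 1): f_x = 27 ≠ 0.
  x = -2: f_y(-2, y) = -3*y**2 + 4*y - 1; vanishes at y ∈ {1}. (-2, 1): f_x = 12 ≠ 0.
  x = -1: f_y(-1, y) = -3*y**2 + 6*y - 3; vanishes at y ∈ {1}. (-1, 1): f_x = 3 ≠ 0.
  x = 0: f_y(0, y) = -3*y**2 + 8*y - 5; vanishes at y ∈ {1}. (0, 1): f_x = 0, f = 0 — SINGULAR.
  x = 1: f_y(1, y) = -3*y**2 + 10*y - 7; vanishes at y ∈ {1}. (1, 1): f_x = 3 ≠ 0.
  x = 2: f_y(2, y) = -3*y**2 + 12*y - 9; vanishes at y ∈ {1, 3}. (2, 1): f_x = 12 ≠ 0; (2, 3): f_x = 16 ≠ 0.
  x = 3: f_y(3, y) = -3*y**2 + 14*y - 11; vanishes at y ∈ {1}. (3, 1): f_x = 27 ≠ 0.
  x = 4: f_y(4, y) = -3*y**2 + 16*y - 13; vanishes at y ∈ {1}. (4, 1): f_x = 48 ≠ 0.
Only singular point on the grid: (0, 1).
Classify: substitute x = 0 + u, y = 1 + v and expand: f = u**3 + u*v**2 - v**3 + v**2.
No constant or linear terms (consistent with a singular point). Quadratic part: v**2. Cubic part: u**3 + u*v**2 - v**3.
The quadratic part v**2 is a perfect square, so there is a single (double) tangent line v = 0, i.e. y = 1. Restricting the cubic part to that line (v = 0) leaves u**3 ≠ 0, so f is not divisible by v and the branch is v² ≈ -u**3 to lowest order — this is a cusp.
Classification: cusp.


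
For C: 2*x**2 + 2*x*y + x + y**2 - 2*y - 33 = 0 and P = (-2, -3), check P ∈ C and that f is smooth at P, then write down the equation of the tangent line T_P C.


Tangent line at P: -13*x - 12*y - 62 = 0.

Step 1: f(-2, -3) = 0, so P lies on C.
Step 2: partial derivatives
  f_x(x, y) = 4*x + 2*y + 1, f_y(x, y) = 2*x + 2*y - 2.
  f_x(P) = -13, f_y(P) = -12 (gradient nonzero, so P is smooth).
Step 3: tangent line at P: -13·(x − -2) + -12·(y − -3) = 0.
Expanding: -13*x - 12*y - 62 = 0.


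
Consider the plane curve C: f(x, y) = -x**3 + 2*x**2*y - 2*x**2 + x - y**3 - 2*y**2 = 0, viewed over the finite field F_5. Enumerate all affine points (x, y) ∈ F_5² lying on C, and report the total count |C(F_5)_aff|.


Affine F_5-points: {(0, 0), (0, 3), (1, 4), (2, 3), (4, 4)}; count = 5.

For each of the 25 pairs (x, y) ∈ F_5², evaluate f(x, y) mod 5. Record the zeros.
  x = 0: [0↦0, 1↦2, 2↦4, 3↦0, 4↦4]  zeros at y ∈ {0, 3}
  x = 1: [0↦3, 1↦2, 2↦1, 3↦4, 4↦0]  zeros at y ∈ {4}
  x = 2: [0↦1, 1↦1, 2↦1, 3↦0, 4↦2]  zeros at y ∈ {3}
  x = 3: [0↦3, 1↦3, 2↦3, 3↦2, 4↦4]  zeros at y ∈ ∅
  x = 4: [0↦3, 1↦2, 2↦1, 3↦4, 4↦0]  zeros at y ∈ {4}
Collecting zeros: affine points = {(0, 0), (0, 3), (1, 4), (2, 3), (4, 4)}.
Total count |C(F_5)_aff| = 5.


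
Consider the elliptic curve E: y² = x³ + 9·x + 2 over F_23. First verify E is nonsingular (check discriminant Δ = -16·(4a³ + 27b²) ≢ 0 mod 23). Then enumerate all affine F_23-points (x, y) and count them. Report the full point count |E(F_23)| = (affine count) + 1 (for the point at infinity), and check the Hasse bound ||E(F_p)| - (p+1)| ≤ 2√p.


Affine points = {(0, 5), (0, 18), (1, 9), (1, 14), (11, 11), (11, 12), (13, 4), (13, 19), (15, 4), (15, 19), (17, 10), (17, 13), (18, 4), (18, 19)}; affine count = 14; |E(F_23)| = 15.

Discriminant check: Δ ∝ 4a³ + 27b² = 4·9³ + 27·2² = 4·729 + 27·4 ≡ 11 (mod 23). Nonzero ⇒ E is nonsingular.
For each x ∈ F_23, compute rhs = x³ + 9·x + 2 mod 23, then count y ∈ F_23 with y² ≡ rhs.
  x = 0: rhs = 2, matching y values: 5, 18 (2 points).
  x = 1: rhs = 12, matching y values: 9, 14 (2 points).
  x = 2: rhs = 5, matching y values: none (0 points).
  x = 3: rhs = 10, matching y values: none (0 points).
  x = 4: rhs = 10, matching y values: none (0 points).
  x = 5: rhs = 11, matching y values: none (0 points).
  x = 6: rhs = 19, matching y values: none (0 points).
  x = 7: rhs = 17, matching y values: none (0 points).
  x = 8: rhs = 11, matching y values: none (0 points).
  x = 9: rhs = 7, matching y values: none (0 points).
  x = 10: rhs = 11, matching y values: none (0 points).
  x = 11: rhs = 6, matching y values: 11, 12 (2 points).
  x = 12: rhs = 21, matching y values: none (0 points).
  x = 13: rhs = 16, matching y values: 4, 19 (2 points).
  x = 14: rhs = 20, matching y values: none (0 points).
  x = 15: rhs = 16, matching y values: 4, 19 (2 points).
  x = 16: rhs = 10, matching y values: none (0 points).
  x = 17: rhs = 8, matching y values: 10, 13 (2 points).
  x = 18: rhs = 16, matching y values: 4, 19 (2 points).
  x = 19: rhs = 17, matching y values: none (0 points).
  x = 20: rhs = 17, matching y values: none (0 points).
  x = 21: rhs = 22, matching y values: none (0 points).
  x = 22: rhs = 15, matching y values: none (0 points).
Total affine count: 14.
Full point count |E(F_23)| = 14 + 1 = 15.
Hasse bound: |15 − (23+1)| = |-9| = 9 ≤ 2√23 ≈ 9.5917 ✓.


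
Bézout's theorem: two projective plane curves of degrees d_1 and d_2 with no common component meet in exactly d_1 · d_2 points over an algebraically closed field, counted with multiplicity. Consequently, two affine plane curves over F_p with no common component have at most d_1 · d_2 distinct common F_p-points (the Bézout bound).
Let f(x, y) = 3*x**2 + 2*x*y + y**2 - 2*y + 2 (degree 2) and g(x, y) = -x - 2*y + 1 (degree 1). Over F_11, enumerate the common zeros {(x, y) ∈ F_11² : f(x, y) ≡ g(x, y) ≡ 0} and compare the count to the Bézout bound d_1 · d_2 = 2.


Common zeros: ∅; count = 0; Bézout bound = 2.

deg(f) = 2, deg(g) = 1, so Bézout bound = 2.
Scan x ∈ F_11. For each x, list the y ∈ F_11 with f(x, y) ≡ 0 and those with g(x, y) ≡ 0 (mod 11); the common zeros in that column are the intersection.
  x = 0: f ≡ 0 at y ∈ ∅; g ≡ 0 at y ∈ {6}; common: ∅.
  x = 1: f ≡ 0 at y ∈ ∅; g ≡ 0 at y ∈ {0}; common: ∅.
  x = 2: f ≡ 0 at y ∈ {2, 7}; g ≡ 0 at y ∈ {5}; common: ∅.
  x = 3: f ≡ 0 at y ∈ ∅; g ≡ 0 at y ∈ {10}; common: ∅.
  x = 4: f ≡ 0 at y ∈ {2, 3}; g ≡ 0 at y ∈ {4}; common: ∅.
  x = 5: f ≡ 0 at y ∈ {0, 3}; g ≡ 0 at y ∈ {9}; common: ∅.
  x = 6: f ≡ 0 at y ∈ {0, 1}; g ≡ 0 at y ∈ {3}; common: ∅.
  x = 7: f ≡ 0 at y ∈ ∅; g ≡ 0 at y ∈ {8}; common: ∅.
  x = 8: f ≡ 0 at y ∈ {1, 7}; g ≡ 0 at y ∈ {2}; common: ∅.
  x = 9: f ≡ 0 at y ∈ ∅; g ≡ 0 at y ∈ {7}; common: ∅.
  x = 10: f ≡ 0 at y ∈ ∅; g ≡ 0 at y ∈ {1}; common: ∅.
Collecting: common zeros = ∅, so the count is 0.
Comparison with the Bézout bound: 0 ≤ 2 = deg(f)·deg(g), as expected for curves with no common component (the affine F_11-count falls short of the bound because intersections may lie at infinity, over extension fields, or carry multiplicity).


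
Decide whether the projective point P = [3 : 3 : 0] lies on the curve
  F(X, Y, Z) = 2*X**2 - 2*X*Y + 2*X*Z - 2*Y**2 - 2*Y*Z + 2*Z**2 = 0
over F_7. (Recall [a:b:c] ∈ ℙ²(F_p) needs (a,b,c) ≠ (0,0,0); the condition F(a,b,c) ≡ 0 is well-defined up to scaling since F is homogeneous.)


F(3,3,0) ≡ 3 (mod 7); P is NOT on the curve.

Evaluate F(3, 3, 0) term-by-term (mod 7).
  2*X**2 ↦ 2·9·1·1 = 18
  -2*X*Y ↦ -2·3·3·1 = -18
  2*X*Z ↦ 2·3·1·0 = 0
  -2*Y**2 ↦ -2·1·9·1 = -18
  -2*Y*Z ↦ -2·1·3·0 = 0
  2*Z**2 ↦ 2·1·1·0 = 0
Sum: F(3, 3, 0) = (18) + (-18) + (0) + (-18) + (0) + (0) = -18.
Reducing mod 7: -18 ≡ 3 (mod 7).
Since F(a, b, c) ≡ 3 ≠ 0 (mod 7), P does NOT lie on the curve.


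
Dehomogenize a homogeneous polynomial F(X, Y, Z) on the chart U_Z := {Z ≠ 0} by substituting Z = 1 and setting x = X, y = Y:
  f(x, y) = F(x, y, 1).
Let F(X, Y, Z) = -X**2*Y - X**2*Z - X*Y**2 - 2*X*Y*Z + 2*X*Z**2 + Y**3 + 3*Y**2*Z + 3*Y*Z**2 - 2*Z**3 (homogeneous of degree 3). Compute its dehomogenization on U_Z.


f(x, y) = -x**2*y - x**2 - x*y**2 - 2*x*y + 2*x + y**3 + 3*y**2 + 3*y - 2

On U_Z we set Z = 1. Each monomial c·X^i·Y^j·Z^k in F becomes c·x^i·y^j·1^k = c·x^i·y^j.
Substituting Z = 1: F(X, Y, 1) = -x**2*y - x**2 - x*y**2 - 2*x*y + 2*x + y**3 + 3*y**2 + 3*y - 2.
Note: deg(f) ≤ deg(F) = 3; strict inequality happens when F is divisible by Z (lost terms).


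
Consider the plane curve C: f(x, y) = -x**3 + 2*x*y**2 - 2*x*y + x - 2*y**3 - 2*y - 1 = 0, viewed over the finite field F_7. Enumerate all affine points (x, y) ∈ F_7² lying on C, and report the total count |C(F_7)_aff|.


Affine F_7-points: {(0, 2), (1, 3), (1, 6), (2, 0), (3, 3), (4, 5), (6, 4), (6, 5)}; count = 8.

For each of the 49 pairs (x, y) ∈ F_7², evaluate f(x, y) mod 7. Record the zeros.
  x = 0: [0↦6, 1↦2, 2↦0, 3↦2, 4↦3, 5↦5, 6↦3]  zeros at y ∈ {2}
  x = 1: [0↦6, 1↦2, 2↦4, 3↦0, 4↦6, 5↦3, 6↦0]  zeros at y ∈ {3, 6}
  x = 2: [0↦0, 1↦3, 2↦2, 3↦6, 4↦3, 5↦2, 6↦5]  zeros at y ∈ {0}
  x = 3: [0↦3, 1↦6, 2↦2, 3↦0, 4↦2, 5↦3, 6↦5]  zeros at y ∈ {3}
  x = 4: [0↦2, 1↦5, 2↦5, 3↦4, 4↦4, 5↦0, 6↦1]  zeros at y ∈ {5}
  x = 5: [0↦5, 1↦1, 2↦5, 3↦5, 4↦3, 5↦1, 6↦1]  zeros at y ∈ ∅
  x = 6: [0↦6, 1↦2, 2↦3, 3↦4, 4↦0, 5↦0, 6↦6]  zeros at y ∈ {4, 5}
Collecting zeros: affine points = {(0, 2), (1, 3), (1, 6), (2, 0), (3, 3), (4, 5), (6, 4), (6, 5)}.
Total count |C(F_7)_aff| = 8.


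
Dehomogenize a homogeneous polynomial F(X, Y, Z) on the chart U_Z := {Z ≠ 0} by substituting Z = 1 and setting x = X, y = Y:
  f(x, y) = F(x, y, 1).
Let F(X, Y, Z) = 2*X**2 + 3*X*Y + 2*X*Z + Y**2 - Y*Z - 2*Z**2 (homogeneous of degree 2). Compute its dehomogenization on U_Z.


f(x, y) = 2*x**2 + 3*x*y + 2*x + y**2 - y - 2

On U_Z we set Z = 1. Each monomial c·X^i·Y^j·Z^k in F becomes c·x^i·y^j·1^k = c·x^i·y^j.
Substituting Z = 1: F(X, Y, 1) = 2*x**2 + 3*x*y + 2*x + y**2 - y - 2.
Note: deg(f) ≤ deg(F) = 2; strict inequality happens when F is divisible by Z (lost terms).
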